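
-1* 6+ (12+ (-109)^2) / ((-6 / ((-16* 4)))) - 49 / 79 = 30063935 / 237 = 126852.05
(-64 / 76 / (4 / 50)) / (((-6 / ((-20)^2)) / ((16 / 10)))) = 1122.81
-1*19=-19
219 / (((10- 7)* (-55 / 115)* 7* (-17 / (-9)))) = -15111 / 1309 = -11.54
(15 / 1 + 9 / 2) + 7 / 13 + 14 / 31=20.49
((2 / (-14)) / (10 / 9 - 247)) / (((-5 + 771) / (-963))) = -8667 / 11866106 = -0.00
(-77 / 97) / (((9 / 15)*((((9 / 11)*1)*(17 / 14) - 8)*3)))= 59290 / 941967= 0.06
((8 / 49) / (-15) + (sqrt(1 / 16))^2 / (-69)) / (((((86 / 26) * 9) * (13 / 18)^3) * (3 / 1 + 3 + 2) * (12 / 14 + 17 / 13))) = -86103 / 1418384240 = -0.00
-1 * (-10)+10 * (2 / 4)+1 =16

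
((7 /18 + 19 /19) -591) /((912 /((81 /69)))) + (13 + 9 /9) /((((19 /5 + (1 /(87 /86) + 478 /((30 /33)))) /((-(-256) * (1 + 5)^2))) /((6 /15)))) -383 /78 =5765085635359 /62938026528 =91.60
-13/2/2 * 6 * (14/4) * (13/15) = -1183/20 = -59.15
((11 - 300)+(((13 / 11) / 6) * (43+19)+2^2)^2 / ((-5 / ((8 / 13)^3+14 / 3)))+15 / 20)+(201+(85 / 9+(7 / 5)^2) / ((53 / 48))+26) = -11735067894983 / 38041274700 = -308.48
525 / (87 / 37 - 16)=-3885 / 101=-38.47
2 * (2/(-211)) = -4/211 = -0.02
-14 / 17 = -0.82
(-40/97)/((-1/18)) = 720/97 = 7.42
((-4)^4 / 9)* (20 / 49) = 5120 / 441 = 11.61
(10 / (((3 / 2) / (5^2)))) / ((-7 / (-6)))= 1000 / 7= 142.86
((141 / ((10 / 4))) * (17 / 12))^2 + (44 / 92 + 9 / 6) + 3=14694673 / 2300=6388.99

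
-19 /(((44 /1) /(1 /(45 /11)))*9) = -0.01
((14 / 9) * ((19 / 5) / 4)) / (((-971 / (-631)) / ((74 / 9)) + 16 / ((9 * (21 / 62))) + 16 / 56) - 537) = -0.00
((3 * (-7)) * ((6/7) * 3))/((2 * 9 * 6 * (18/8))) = -2/9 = -0.22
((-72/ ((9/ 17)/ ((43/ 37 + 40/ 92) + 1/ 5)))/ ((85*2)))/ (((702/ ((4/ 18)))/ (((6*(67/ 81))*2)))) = -8196512/ 1814608575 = -0.00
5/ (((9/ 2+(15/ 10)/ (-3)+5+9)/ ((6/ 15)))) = 1/ 9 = 0.11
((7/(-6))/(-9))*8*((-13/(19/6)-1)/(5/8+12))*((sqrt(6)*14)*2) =-608384*sqrt(6)/51813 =-28.76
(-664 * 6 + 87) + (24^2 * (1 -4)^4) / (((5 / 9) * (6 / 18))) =1240227 / 5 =248045.40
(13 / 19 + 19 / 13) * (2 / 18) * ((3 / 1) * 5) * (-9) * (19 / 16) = -38.22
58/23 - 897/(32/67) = -1380421/736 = -1875.57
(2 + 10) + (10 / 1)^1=22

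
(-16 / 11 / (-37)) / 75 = 16 / 30525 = 0.00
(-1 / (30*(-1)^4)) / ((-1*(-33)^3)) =-0.00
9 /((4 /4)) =9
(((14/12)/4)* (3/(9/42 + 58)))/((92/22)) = 539/149960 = 0.00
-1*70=-70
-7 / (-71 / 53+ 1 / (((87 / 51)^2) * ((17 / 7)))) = 5.84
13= 13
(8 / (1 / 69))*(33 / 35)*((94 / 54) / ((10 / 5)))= 47564 / 105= 452.99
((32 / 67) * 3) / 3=32 / 67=0.48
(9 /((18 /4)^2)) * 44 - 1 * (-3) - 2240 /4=-537.44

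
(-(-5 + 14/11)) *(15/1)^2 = 9225/11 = 838.64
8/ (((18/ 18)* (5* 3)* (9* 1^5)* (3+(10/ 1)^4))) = 8/ 1350405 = 0.00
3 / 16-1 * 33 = -525 / 16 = -32.81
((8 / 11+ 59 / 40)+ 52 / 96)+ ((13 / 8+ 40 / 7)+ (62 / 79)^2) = 616986289 / 57666840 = 10.70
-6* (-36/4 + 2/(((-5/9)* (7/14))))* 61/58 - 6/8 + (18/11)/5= 129903/1276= 101.80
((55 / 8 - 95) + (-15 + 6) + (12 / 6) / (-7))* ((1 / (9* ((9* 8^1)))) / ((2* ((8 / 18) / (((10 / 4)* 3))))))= -27275 / 21504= -1.27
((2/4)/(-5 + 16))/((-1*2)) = -1/44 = -0.02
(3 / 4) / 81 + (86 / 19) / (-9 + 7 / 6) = -54835 / 96444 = -0.57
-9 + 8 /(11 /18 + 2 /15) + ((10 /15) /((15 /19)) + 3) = 16856 /3015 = 5.59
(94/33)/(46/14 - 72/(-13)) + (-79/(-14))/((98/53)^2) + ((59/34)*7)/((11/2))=253292015773/60570142248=4.18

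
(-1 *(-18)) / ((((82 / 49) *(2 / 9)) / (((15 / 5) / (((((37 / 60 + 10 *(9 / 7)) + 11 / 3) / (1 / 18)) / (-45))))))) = -6251175 / 295159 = -21.18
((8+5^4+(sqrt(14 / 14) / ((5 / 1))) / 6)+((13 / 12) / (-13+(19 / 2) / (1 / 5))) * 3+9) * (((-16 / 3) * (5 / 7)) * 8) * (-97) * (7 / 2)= 1375283072 / 207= 6643879.57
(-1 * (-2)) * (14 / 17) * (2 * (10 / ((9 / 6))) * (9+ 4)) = 14560 / 51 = 285.49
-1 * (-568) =568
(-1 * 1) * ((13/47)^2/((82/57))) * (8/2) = -19266/90569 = -0.21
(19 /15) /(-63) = -19 /945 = -0.02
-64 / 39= -1.64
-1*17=-17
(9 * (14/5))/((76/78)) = 2457/95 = 25.86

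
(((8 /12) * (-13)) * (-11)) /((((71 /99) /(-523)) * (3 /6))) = -9872148 /71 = -139044.34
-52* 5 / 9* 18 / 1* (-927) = 482040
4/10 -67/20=-59/20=-2.95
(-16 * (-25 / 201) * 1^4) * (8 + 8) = 6400 / 201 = 31.84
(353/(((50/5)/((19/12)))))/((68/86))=288401/4080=70.69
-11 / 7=-1.57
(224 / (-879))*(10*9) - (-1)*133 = 32249 / 293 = 110.06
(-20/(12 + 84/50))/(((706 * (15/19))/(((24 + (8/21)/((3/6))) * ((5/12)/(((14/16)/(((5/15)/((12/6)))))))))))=-65000/12609513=-0.01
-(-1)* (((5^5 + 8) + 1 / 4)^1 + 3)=12545 / 4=3136.25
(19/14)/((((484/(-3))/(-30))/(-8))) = -1710/847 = -2.02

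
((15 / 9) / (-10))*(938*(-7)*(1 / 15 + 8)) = 397243 / 45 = 8827.62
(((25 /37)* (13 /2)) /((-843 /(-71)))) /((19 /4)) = 46150 /592629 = 0.08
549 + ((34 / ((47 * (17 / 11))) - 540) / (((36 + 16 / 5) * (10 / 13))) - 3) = 4864925 / 9212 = 528.11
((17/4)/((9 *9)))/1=17/324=0.05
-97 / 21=-4.62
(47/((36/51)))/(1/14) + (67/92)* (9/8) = 2060033/2208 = 932.99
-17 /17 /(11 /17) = -17 /11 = -1.55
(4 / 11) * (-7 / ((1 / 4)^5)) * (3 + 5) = -229376 / 11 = -20852.36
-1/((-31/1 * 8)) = 1/248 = 0.00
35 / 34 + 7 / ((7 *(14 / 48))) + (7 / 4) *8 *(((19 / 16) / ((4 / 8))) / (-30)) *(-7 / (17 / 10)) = 12883 / 1428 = 9.02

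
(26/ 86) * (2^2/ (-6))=-26/ 129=-0.20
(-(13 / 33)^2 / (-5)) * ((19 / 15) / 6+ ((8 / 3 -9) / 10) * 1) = -3211 / 245025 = -0.01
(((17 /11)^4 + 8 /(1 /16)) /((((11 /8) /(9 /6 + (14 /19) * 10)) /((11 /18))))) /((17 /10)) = 4398005020 /14187129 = 310.00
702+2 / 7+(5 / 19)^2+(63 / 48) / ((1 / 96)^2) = 32341443 / 2527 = 12798.35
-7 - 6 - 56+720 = 651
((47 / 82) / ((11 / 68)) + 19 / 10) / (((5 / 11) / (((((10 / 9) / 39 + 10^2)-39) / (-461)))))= -175288043 / 110570850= -1.59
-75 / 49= -1.53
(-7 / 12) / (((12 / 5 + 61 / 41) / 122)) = -18.31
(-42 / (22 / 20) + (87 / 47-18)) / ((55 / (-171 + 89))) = 2303298 / 28435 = 81.00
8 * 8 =64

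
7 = 7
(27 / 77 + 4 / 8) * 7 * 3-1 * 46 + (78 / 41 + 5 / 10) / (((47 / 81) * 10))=-27.72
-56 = -56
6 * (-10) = -60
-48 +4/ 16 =-191/ 4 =-47.75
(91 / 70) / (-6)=-0.22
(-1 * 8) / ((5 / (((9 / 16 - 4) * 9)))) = 99 / 2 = 49.50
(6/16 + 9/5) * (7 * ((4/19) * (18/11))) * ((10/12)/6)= 609/836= 0.73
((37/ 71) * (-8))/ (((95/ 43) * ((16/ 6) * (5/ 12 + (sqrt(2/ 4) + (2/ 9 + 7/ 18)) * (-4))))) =-12543444/ 33988055 + 12371616 * sqrt(2)/ 33988055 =0.15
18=18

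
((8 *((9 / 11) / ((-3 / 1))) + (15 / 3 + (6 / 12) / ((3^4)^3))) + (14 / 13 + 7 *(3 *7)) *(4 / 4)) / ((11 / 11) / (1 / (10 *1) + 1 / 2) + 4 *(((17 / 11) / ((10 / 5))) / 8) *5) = 45869735878 / 1093882725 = 41.93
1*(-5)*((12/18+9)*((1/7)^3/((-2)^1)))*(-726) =-17545/343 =-51.15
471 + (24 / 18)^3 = 12781 / 27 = 473.37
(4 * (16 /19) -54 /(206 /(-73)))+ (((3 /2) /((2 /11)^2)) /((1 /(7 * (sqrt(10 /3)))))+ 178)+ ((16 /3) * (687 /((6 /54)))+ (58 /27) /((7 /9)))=847 * sqrt(30) /8+ 1363568305 /41097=33759.17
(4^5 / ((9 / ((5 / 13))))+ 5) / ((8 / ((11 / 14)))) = 8965 / 1872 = 4.79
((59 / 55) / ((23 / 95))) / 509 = 1121 / 128777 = 0.01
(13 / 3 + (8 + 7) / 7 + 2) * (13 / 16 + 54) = 78053 / 168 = 464.60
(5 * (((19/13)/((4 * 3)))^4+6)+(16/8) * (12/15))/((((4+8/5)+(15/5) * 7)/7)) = 93577319593/11252577024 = 8.32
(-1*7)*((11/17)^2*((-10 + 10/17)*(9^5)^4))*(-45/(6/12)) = -148284614071025549200036800/4913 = -30182091201104325096689.76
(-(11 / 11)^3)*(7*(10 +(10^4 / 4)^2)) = -43750070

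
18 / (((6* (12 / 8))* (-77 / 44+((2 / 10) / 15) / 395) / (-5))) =1185000 / 207371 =5.71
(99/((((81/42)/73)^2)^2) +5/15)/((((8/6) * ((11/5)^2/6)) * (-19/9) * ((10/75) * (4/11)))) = -1500051888562375/812592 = -1846008684.02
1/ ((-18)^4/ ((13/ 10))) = 13/ 1049760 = 0.00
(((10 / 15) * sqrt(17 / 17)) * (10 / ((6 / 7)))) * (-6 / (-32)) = 35 / 24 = 1.46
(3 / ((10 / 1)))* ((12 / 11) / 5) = 18 / 275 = 0.07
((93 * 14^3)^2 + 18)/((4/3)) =97684435323/2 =48842217661.50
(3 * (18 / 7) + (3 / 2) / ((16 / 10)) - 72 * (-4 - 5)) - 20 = 71305 / 112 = 636.65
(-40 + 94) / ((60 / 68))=306 / 5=61.20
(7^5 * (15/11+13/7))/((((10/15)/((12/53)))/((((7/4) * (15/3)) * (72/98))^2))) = 442940400/583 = 759760.55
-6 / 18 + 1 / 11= -0.24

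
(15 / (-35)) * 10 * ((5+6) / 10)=-33 / 7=-4.71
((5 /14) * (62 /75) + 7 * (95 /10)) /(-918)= -14027 /192780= -0.07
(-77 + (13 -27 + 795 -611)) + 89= 182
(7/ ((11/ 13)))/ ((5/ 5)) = 8.27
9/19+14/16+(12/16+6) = 1231/152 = 8.10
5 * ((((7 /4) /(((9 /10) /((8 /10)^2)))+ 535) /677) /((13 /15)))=120655 /26403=4.57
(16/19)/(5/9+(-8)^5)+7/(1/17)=666784583/5603233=119.00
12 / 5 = 2.40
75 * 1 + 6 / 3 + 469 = 546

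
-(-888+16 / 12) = 2660 / 3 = 886.67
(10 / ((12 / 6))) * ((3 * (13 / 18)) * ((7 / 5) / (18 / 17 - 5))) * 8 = -6188 / 201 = -30.79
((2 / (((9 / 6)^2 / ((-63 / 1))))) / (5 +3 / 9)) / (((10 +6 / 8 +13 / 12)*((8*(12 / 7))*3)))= -49 / 2272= -0.02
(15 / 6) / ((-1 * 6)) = -5 / 12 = -0.42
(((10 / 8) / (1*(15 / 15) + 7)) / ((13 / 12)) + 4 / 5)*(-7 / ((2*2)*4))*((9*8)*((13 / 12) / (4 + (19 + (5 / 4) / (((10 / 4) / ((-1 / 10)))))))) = -3437 / 2448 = -1.40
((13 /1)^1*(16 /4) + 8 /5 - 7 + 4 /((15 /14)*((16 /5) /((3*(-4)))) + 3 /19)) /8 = 1.91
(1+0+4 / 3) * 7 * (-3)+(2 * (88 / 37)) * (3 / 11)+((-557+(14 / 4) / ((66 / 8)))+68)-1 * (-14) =-637702 / 1221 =-522.28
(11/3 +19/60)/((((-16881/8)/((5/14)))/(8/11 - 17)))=42781/3899511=0.01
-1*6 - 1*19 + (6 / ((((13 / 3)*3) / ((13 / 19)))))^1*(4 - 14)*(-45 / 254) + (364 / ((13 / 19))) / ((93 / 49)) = 57417409 / 224409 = 255.86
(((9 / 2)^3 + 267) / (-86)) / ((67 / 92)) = -65895 / 11524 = -5.72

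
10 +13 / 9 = 103 / 9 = 11.44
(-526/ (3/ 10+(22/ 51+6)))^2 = 71963427600/ 11785489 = 6106.10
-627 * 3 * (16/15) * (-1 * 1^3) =10032/5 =2006.40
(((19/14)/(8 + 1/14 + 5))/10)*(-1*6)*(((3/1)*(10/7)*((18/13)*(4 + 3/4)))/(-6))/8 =3249/88816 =0.04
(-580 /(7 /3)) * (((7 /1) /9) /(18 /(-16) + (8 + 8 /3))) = -4640 /229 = -20.26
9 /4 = 2.25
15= 15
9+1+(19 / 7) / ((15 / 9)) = 407 / 35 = 11.63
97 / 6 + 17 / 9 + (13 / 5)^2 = 11167 / 450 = 24.82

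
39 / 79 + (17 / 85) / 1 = 274 / 395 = 0.69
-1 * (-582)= 582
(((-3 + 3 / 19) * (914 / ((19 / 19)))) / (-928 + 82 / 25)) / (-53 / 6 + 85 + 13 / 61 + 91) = 75267900 / 4484734027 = 0.02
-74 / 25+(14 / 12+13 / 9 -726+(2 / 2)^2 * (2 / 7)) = -2287099 / 3150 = -726.06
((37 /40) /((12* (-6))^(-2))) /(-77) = -23976 /385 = -62.28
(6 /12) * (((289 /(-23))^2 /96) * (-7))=-584647 /101568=-5.76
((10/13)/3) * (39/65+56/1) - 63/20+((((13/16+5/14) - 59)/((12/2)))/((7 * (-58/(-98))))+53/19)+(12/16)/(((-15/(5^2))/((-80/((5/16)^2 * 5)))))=744811441/3438240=216.63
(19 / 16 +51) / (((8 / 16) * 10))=10.44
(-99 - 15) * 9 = -1026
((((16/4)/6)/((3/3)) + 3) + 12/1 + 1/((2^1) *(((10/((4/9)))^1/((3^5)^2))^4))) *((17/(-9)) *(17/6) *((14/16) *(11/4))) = -989646198301134108427/3240000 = -305446357500350.03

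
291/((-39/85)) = -8245/13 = -634.23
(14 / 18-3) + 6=34 / 9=3.78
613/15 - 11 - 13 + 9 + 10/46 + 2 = 9689/345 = 28.08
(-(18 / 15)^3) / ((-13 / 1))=216 / 1625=0.13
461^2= 212521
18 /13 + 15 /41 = 933 /533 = 1.75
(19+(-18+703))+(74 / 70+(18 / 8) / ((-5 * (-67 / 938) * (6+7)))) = 642043 / 910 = 705.54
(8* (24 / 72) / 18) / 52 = 1 / 351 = 0.00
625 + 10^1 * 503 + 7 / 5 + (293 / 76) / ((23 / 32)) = 12370954 / 2185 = 5661.76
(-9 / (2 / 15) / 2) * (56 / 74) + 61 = 1312 / 37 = 35.46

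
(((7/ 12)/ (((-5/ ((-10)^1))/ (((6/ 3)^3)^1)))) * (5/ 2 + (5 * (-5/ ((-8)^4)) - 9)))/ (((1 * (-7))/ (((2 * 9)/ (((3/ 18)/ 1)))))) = 239841/ 256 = 936.88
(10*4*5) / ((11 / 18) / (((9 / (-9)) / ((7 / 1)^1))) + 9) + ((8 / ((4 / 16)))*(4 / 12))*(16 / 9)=28144 / 459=61.32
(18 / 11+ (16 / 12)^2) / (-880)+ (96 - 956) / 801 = -4177441 / 3876840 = -1.08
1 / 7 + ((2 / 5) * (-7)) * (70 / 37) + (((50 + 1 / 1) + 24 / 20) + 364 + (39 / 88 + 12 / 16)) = 46978727 / 113960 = 412.24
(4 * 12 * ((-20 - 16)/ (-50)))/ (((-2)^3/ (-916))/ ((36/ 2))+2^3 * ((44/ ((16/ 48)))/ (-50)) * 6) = -1780704/ 6529223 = -0.27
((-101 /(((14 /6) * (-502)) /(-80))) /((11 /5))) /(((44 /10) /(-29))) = 4393500 /212597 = 20.67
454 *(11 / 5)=4994 / 5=998.80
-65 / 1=-65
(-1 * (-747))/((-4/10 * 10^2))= -747/40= -18.68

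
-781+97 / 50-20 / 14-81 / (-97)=-26469237 / 33950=-779.65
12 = 12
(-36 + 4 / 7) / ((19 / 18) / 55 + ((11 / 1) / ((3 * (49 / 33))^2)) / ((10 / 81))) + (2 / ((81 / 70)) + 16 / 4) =-461927212 / 217057887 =-2.13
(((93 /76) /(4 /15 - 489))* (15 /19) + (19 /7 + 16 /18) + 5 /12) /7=669894277 /1167102531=0.57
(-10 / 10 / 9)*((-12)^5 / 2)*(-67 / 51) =-308736 / 17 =-18160.94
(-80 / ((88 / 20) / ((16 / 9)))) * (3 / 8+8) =-26800 / 99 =-270.71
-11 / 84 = -0.13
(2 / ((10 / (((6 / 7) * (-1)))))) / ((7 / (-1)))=6 / 245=0.02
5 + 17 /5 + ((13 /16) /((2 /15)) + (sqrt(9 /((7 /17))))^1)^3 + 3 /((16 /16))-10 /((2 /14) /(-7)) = 2865591 * sqrt(119) /50176 + 1292831857 /1146880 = 1750.27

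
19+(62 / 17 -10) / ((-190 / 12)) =31333 / 1615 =19.40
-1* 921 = -921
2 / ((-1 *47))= -2 / 47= -0.04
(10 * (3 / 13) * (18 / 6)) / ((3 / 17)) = 39.23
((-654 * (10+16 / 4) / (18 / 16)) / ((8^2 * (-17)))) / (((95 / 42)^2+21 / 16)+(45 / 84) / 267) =79858632 / 68652613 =1.16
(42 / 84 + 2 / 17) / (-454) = -21 / 15436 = -0.00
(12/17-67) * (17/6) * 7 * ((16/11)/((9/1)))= -63112/297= -212.50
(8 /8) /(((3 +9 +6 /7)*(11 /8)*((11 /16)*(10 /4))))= 896 /27225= 0.03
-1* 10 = -10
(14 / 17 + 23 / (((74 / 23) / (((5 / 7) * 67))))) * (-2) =-3019907 / 4403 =-685.87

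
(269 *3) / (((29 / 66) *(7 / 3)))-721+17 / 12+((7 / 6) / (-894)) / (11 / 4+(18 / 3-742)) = 30814756223 / 456245748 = 67.54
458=458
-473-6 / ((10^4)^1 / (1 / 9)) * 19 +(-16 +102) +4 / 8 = -5797519 / 15000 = -386.50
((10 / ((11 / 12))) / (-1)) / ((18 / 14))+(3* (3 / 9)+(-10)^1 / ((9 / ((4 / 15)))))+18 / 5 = -6209 / 1485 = -4.18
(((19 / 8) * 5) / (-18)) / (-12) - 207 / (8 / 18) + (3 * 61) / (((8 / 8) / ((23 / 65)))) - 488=-99845873 / 112320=-888.94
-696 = -696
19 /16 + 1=35 /16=2.19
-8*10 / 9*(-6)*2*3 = 320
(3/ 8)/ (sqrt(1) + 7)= 0.05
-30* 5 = -150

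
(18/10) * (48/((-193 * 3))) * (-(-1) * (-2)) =288/965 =0.30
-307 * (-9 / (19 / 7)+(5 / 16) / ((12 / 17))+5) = -2382013 / 3648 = -652.96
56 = 56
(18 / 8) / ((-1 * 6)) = -3 / 8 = -0.38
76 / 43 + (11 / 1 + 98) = 4763 / 43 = 110.77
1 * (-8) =-8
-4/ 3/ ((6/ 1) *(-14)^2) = -1/ 882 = -0.00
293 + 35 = 328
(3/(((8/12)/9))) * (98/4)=3969/4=992.25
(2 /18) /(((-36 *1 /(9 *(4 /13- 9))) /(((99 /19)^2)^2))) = 1206081657 /6776692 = 177.97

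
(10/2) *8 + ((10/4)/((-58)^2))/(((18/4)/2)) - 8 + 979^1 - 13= 15107729/15138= 998.00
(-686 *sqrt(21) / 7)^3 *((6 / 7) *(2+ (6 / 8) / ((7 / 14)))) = -59295096 *sqrt(21) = -271724265.76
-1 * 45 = -45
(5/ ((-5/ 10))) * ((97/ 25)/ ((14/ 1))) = -97/ 35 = -2.77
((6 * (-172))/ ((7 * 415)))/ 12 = -86/ 2905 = -0.03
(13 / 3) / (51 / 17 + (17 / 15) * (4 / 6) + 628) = 195 / 28429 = 0.01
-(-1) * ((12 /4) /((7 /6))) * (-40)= -720 /7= -102.86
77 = 77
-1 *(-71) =71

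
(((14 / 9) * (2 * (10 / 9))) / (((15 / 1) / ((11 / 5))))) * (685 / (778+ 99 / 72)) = 675136 / 1515105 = 0.45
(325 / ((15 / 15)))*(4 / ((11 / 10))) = 1181.82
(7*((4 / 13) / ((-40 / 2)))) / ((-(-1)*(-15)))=7 / 975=0.01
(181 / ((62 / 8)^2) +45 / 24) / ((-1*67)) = -37583 / 515096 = -0.07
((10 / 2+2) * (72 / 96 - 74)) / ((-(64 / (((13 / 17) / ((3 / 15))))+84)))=133315 / 26192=5.09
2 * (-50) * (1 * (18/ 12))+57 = -93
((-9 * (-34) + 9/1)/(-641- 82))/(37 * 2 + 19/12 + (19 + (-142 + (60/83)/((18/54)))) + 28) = 104580/4140139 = 0.03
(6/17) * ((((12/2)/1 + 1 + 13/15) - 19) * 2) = -668/85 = -7.86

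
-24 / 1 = -24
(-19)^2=361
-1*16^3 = -4096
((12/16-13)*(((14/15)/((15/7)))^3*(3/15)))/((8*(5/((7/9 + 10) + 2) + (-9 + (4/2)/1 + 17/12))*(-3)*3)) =-132590423/244841484375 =-0.00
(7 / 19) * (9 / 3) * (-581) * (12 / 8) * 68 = -1244502 / 19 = -65500.11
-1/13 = -0.08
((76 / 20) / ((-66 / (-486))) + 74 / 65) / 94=443 / 1430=0.31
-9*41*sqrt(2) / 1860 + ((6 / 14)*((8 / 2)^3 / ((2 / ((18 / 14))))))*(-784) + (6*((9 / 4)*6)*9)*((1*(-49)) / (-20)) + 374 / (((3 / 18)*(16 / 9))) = -107757 / 10 - 123*sqrt(2) / 620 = -10775.98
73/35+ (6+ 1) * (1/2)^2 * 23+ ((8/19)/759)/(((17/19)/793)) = 77364241/1806420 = 42.83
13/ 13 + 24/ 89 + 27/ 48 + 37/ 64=13729/ 5696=2.41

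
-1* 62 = -62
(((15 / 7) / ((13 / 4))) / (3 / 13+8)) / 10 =6 / 749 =0.01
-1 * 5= -5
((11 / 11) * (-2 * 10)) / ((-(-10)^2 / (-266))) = -266 / 5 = -53.20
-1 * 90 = -90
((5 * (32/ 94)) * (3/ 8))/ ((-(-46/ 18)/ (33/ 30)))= 297/ 1081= 0.27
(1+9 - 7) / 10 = 3 / 10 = 0.30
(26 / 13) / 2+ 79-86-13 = -19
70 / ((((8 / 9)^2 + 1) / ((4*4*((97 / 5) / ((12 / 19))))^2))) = 6847644384 / 725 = 9445026.74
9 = 9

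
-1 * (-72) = 72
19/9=2.11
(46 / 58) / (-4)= -23 / 116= -0.20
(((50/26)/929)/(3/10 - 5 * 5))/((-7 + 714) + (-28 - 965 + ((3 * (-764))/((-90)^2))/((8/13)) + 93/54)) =0.00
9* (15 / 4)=135 / 4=33.75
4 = 4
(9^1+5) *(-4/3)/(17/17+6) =-8/3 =-2.67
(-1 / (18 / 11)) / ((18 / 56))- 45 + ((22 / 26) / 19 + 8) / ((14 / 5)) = -44.03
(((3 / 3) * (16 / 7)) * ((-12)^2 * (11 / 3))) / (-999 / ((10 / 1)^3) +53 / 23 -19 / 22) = 712448000 / 260757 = 2732.23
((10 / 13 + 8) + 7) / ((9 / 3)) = 205 / 39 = 5.26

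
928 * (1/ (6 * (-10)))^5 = -0.00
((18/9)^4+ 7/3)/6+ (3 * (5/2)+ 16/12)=107/9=11.89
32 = 32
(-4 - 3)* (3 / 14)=-3 / 2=-1.50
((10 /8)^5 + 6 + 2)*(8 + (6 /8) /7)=2568959 /28672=89.60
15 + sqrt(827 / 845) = sqrt(4135) / 65 + 15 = 15.99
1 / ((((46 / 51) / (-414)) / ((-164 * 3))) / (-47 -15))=-14001336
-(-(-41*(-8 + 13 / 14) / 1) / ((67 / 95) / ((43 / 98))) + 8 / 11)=181655773 / 1011164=179.65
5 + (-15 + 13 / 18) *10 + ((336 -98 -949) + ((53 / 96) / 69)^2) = -37242138887 / 43877376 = -848.78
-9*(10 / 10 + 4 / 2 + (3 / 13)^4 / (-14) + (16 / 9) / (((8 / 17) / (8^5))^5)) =-10472871486255770438202565114177 / 399854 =-26191738700265022828838940.00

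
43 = 43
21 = 21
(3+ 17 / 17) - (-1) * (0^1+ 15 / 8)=47 / 8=5.88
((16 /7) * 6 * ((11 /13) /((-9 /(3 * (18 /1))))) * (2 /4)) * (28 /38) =-6336 /247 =-25.65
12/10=6/5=1.20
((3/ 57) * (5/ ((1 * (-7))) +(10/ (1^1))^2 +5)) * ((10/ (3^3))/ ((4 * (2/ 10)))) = 9125/ 3591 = 2.54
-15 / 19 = -0.79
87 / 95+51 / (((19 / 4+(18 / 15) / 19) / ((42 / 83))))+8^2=1013519969 / 14421665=70.28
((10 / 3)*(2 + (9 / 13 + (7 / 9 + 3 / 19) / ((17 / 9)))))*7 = 936950 / 12597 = 74.38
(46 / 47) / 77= 46 / 3619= 0.01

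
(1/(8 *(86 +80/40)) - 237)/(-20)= 166847/14080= 11.85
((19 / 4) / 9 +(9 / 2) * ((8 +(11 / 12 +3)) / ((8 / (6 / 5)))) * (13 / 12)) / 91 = 53233 / 524160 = 0.10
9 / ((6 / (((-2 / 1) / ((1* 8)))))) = -3 / 8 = -0.38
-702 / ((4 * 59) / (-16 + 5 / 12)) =21879 / 472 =46.35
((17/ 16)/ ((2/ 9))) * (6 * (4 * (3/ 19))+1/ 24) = 89097/ 4864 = 18.32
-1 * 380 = -380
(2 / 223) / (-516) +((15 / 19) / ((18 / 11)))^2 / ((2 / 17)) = 493109993 / 249237288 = 1.98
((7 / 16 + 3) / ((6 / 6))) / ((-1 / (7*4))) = -385 / 4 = -96.25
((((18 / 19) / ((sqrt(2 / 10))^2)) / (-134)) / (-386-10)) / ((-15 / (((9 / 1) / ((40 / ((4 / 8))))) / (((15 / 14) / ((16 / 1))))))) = -7 / 700150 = -0.00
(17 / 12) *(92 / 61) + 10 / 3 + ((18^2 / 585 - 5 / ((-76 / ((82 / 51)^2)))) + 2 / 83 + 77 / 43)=5600717273681 / 699332469615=8.01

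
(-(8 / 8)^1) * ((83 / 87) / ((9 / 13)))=-1079 / 783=-1.38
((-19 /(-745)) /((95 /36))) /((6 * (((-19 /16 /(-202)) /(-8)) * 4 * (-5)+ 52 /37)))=1435008 /1265170175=0.00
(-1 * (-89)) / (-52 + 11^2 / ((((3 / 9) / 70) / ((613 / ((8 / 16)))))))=89 / 31152608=0.00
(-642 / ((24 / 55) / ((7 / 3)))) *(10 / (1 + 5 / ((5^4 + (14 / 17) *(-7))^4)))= -120451914870536900475 / 3508734017467156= -34329.17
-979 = -979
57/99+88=2923/33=88.58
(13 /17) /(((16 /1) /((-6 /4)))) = -39 /544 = -0.07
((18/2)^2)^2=6561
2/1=2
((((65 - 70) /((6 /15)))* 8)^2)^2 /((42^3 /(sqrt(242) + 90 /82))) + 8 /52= 812584378 /548457 + 137500000* sqrt(2) /9261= 22478.71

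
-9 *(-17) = 153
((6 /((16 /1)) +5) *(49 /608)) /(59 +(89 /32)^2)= 0.01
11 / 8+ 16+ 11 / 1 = 227 / 8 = 28.38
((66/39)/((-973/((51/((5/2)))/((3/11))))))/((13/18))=-0.18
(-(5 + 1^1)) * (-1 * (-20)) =-120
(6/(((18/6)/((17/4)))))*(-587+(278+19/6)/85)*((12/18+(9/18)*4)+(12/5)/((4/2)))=-8632807/450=-19184.02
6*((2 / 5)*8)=96 / 5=19.20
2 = 2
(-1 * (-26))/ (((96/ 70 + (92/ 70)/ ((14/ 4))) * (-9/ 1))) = -3185/ 1926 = -1.65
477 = 477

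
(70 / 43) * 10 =700 / 43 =16.28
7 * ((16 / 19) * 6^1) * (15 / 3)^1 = 3360 / 19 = 176.84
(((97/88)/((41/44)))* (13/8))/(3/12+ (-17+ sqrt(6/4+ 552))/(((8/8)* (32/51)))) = 333292/4426565+ 29682* sqrt(246)/4426565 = 0.18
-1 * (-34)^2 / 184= -289 / 46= -6.28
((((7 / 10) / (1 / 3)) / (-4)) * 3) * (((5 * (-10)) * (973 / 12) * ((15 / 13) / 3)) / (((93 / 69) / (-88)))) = -129238725 / 806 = -160345.81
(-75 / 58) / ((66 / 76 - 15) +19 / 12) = 8550 / 82969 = 0.10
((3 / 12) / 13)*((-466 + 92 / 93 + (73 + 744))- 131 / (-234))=2557391 / 377208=6.78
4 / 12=1 / 3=0.33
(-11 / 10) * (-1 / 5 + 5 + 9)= -759 / 50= -15.18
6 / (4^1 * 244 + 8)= 1 / 164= 0.01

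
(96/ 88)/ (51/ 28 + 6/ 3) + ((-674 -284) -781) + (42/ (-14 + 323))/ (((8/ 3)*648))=-182119183025/ 104743584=-1738.71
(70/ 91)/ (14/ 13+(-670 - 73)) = -2/ 1929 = -0.00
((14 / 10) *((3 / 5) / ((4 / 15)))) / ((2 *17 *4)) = 63 / 2720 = 0.02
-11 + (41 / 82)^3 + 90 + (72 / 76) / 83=998385 / 12616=79.14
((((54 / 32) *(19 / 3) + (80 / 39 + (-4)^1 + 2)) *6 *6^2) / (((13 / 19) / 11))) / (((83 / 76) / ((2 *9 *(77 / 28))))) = 23709216861 / 14027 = 1690255.71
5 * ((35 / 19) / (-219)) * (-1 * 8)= 1400 / 4161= 0.34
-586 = -586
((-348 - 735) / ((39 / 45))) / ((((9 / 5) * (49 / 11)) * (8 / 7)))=-99275 / 728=-136.37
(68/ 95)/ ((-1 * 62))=-34/ 2945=-0.01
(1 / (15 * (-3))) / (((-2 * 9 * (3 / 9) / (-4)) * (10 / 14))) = -14 / 675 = -0.02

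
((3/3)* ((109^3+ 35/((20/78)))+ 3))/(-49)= -2590337/98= -26432.01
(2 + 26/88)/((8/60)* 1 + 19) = 1515/12628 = 0.12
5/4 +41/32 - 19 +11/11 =-495/32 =-15.47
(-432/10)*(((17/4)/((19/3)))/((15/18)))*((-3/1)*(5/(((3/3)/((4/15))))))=139.15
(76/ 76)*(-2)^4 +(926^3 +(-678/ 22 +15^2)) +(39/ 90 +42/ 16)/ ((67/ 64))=794022989.10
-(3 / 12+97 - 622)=2099 / 4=524.75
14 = 14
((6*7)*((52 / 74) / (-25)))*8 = -8736 / 925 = -9.44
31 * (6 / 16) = 93 / 8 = 11.62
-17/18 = -0.94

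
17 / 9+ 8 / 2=53 / 9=5.89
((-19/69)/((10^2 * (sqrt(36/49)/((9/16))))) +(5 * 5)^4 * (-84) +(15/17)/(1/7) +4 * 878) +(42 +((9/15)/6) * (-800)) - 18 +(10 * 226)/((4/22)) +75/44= -451386249361671/13763200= -32796606.12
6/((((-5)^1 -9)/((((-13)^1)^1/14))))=39/98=0.40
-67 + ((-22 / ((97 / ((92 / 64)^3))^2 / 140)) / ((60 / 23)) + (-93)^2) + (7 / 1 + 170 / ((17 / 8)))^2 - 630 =3674881507686917 / 236785238016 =15519.89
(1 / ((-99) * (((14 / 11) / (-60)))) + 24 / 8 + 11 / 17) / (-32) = -46 / 357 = -0.13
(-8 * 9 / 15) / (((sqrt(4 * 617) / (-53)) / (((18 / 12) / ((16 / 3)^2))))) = 4293 * sqrt(617) / 394880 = 0.27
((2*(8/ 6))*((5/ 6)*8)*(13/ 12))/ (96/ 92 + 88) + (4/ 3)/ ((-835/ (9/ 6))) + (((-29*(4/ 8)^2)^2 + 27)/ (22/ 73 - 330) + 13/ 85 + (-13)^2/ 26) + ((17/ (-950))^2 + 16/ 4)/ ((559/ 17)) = 100477776438459140507/ 14891833113711840000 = 6.75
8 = 8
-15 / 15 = -1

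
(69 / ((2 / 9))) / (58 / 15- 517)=-9315 / 15394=-0.61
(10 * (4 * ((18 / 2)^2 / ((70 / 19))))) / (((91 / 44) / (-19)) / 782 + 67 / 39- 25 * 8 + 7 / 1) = -156955395168 / 34138954283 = -4.60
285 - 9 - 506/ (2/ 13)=-3013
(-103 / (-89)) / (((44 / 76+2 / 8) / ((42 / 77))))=15656 / 20559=0.76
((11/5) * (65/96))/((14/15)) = 715/448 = 1.60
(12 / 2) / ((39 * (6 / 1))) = 1 / 39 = 0.03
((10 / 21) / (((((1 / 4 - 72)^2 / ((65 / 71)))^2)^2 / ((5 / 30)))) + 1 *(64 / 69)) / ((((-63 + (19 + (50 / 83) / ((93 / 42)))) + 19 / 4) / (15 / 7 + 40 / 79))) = -23704196557256317620262174772490840320 / 376011208305823821082994991377031668217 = -0.06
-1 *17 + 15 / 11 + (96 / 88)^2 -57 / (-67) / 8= -14.34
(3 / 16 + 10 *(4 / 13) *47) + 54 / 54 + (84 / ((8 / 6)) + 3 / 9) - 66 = 89317 / 624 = 143.14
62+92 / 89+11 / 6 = 34639 / 534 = 64.87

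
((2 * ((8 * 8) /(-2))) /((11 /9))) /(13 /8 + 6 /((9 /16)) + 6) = -13824 /4829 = -2.86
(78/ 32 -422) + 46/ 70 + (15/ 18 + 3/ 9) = -701801/ 1680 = -417.74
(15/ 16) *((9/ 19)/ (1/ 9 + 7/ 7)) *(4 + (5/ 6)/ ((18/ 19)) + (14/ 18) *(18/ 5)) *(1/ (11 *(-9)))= -0.03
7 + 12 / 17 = 131 / 17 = 7.71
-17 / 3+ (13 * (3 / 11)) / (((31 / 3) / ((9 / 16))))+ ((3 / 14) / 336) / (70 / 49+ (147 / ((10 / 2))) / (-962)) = -14759082203 / 2696603448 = -5.47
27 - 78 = -51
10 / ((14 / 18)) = 90 / 7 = 12.86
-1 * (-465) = 465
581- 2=579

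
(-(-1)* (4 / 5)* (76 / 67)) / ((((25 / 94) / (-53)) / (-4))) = 6058112 / 8375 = 723.36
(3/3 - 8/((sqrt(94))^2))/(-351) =-0.00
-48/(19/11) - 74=-101.79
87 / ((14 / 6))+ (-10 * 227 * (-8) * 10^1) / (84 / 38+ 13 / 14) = 67671427 / 1169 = 57888.30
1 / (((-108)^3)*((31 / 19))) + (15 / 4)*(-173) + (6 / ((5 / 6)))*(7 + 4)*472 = 7172442054769 / 195255360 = 36733.65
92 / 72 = 23 / 18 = 1.28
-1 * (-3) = 3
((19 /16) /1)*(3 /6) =19 /32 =0.59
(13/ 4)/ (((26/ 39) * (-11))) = -39/ 88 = -0.44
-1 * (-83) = 83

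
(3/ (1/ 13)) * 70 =2730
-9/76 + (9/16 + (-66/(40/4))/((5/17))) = -167169/7600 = -22.00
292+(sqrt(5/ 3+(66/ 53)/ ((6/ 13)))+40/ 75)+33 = sqrt(110346)/ 159+4883/ 15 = 327.62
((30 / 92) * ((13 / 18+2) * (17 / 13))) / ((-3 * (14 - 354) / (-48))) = -49 / 897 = -0.05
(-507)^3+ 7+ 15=-130323821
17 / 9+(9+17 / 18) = 11.83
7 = 7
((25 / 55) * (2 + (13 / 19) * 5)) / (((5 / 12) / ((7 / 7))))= 1236 / 209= 5.91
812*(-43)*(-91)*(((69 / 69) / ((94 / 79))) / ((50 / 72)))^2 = 6424880729904 / 1380625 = 4653603.06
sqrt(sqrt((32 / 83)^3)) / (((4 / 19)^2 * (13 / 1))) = 361 * 2^(3 / 4) * 83^(1 / 4) / 2158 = 0.85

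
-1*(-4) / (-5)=-4 / 5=-0.80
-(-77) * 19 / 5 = 1463 / 5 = 292.60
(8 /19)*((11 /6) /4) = 0.19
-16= -16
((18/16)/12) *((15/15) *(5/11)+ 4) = 0.42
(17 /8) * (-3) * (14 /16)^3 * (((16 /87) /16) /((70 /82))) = -34153 /593920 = -0.06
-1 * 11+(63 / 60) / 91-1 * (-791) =202803 / 260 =780.01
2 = 2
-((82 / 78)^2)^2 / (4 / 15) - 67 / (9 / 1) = -37091849 / 3084588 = -12.02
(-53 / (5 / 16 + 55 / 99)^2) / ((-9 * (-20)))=-30528 / 78125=-0.39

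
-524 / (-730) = 262 / 365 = 0.72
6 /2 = 3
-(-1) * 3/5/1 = 0.60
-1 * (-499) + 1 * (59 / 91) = 45468 / 91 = 499.65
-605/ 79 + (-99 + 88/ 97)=-810370/ 7663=-105.75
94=94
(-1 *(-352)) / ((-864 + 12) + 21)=-0.42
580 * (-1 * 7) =-4060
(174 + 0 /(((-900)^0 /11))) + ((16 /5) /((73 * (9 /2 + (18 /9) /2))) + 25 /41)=28744697 /164615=174.62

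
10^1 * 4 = 40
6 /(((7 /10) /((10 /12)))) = 50 /7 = 7.14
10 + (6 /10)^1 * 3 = 59 /5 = 11.80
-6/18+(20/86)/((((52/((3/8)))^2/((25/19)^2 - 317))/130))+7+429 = 16860876977/38745408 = 435.17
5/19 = 0.26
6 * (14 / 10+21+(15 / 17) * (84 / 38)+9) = 200.10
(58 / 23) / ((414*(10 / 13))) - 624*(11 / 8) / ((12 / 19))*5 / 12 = -107795467 / 190440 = -566.03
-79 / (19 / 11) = -869 / 19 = -45.74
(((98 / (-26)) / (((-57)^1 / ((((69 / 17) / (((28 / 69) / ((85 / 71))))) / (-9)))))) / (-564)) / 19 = 18515 / 2255117904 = 0.00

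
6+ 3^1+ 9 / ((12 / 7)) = 57 / 4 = 14.25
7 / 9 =0.78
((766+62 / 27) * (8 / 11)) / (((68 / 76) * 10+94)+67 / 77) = 22071616 / 4100895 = 5.38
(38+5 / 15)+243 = 844 / 3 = 281.33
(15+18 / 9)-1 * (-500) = 517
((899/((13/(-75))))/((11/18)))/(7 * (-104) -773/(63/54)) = 6.10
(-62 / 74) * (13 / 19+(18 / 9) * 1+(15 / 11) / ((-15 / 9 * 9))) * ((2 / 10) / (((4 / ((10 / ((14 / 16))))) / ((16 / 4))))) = -268832 / 54131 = -4.97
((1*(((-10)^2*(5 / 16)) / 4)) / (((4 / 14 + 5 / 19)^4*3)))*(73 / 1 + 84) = 6140676649625 / 1363115568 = 4504.88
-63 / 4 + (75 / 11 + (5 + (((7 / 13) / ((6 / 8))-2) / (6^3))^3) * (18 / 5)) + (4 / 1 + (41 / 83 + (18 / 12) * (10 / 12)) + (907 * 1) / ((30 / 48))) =27782475243865943 / 18951053790240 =1466.01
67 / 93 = 0.72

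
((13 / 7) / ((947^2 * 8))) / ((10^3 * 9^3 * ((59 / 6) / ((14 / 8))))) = 13 / 205720810128000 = 0.00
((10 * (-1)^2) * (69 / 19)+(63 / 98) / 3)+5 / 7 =9907 / 266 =37.24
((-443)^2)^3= 7558269224026249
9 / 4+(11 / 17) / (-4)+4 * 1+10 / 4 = 146 / 17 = 8.59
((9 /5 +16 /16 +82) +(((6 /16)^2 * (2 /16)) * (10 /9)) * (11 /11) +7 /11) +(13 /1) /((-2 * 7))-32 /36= 83.64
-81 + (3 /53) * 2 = -4287 /53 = -80.89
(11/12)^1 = 11/12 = 0.92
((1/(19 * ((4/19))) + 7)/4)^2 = 3.29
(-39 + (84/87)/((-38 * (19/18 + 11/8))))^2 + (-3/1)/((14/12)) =2017942583877/1328254375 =1519.24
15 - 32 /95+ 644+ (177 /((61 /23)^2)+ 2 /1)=242436258 /353495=685.83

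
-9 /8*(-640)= 720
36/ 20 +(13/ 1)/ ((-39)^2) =1058/ 585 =1.81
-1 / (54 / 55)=-1.02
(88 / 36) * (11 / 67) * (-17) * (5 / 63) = -20570 / 37989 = -0.54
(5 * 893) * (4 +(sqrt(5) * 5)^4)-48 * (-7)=69783821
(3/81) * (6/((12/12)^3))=2/9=0.22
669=669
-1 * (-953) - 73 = 880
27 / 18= 3 / 2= 1.50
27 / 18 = 3 / 2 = 1.50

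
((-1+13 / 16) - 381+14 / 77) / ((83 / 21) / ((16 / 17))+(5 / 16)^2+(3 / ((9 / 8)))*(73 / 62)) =-698465712 / 13633345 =-51.23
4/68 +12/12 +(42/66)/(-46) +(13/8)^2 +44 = 13126133/275264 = 47.69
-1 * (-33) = 33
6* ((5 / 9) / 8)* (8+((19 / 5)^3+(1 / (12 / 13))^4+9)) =189862349 / 6220800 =30.52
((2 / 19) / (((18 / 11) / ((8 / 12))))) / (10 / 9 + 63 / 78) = 572 / 25593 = 0.02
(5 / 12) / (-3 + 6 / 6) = -5 / 24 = -0.21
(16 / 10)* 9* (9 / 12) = 54 / 5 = 10.80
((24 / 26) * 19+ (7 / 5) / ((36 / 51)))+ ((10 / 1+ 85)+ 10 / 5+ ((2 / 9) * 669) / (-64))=114.20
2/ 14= 1/ 7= 0.14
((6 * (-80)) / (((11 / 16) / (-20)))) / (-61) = -153600 / 671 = -228.91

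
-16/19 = -0.84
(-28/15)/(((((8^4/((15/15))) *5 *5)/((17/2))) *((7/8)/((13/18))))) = -0.00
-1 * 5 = -5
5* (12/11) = 60/11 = 5.45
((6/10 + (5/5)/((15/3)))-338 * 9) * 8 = -24329.60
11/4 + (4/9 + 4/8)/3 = 331/108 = 3.06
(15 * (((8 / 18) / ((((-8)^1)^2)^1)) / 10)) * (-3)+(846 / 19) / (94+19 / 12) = 303071 / 697376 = 0.43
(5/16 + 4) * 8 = 69/2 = 34.50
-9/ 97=-0.09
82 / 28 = 2.93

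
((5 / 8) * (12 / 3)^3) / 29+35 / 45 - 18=-4135 / 261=-15.84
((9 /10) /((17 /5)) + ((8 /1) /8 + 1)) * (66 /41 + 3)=14553 /1394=10.44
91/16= 5.69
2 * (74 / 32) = 37 / 8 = 4.62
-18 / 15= -6 / 5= -1.20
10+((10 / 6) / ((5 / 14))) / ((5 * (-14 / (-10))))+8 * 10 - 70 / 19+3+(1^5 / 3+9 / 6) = 3489 / 38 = 91.82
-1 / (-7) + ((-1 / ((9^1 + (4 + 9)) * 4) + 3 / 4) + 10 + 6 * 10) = 43663 / 616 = 70.88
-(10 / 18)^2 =-25 / 81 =-0.31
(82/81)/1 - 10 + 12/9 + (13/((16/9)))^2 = 950089/20736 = 45.82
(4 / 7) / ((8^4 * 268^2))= 1 / 514834432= 0.00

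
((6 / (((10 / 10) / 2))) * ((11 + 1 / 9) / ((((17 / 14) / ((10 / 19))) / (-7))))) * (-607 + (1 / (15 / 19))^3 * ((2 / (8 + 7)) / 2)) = 96345810176 / 392445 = 245501.43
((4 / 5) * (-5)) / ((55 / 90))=-6.55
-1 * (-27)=27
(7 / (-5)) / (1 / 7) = -49 / 5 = -9.80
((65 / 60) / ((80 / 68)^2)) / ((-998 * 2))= -3757 / 9580800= -0.00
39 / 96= 13 / 32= 0.41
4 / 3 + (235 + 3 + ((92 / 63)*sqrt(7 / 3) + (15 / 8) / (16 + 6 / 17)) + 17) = 92*sqrt(21) / 189 + 1711021 / 6672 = 258.68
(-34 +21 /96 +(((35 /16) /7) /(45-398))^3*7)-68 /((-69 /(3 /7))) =-967657190810315 /29007475904512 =-33.36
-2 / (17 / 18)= -36 / 17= -2.12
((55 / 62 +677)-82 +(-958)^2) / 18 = 56938313 / 1116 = 51019.99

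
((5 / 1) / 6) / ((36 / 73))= 365 / 216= 1.69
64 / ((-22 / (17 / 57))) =-544 / 627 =-0.87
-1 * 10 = -10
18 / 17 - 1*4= -50 / 17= -2.94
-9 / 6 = -3 / 2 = -1.50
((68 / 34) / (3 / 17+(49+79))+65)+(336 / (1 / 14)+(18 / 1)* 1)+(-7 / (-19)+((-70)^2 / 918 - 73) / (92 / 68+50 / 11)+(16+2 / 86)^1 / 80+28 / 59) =1195303820054636191 / 250242207215760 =4776.59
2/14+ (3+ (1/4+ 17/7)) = 163/28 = 5.82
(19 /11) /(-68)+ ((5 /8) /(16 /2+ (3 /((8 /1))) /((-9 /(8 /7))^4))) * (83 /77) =3695925251 /62844578368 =0.06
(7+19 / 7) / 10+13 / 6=3.14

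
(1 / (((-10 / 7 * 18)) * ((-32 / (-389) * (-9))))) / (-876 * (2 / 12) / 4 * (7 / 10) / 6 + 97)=2723 / 4807728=0.00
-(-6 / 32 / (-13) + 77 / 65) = -1247 / 1040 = -1.20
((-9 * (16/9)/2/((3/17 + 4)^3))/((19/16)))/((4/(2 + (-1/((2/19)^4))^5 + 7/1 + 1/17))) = 184679539596923292557288144257/222832525312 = 828781791788893356.21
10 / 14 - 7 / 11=6 / 77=0.08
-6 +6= 0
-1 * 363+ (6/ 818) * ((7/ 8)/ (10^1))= -11877339/ 32720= -363.00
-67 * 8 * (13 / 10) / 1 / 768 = -871 / 960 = -0.91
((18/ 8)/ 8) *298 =1341/ 16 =83.81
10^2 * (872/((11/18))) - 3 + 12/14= 10987035/77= 142688.77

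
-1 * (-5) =5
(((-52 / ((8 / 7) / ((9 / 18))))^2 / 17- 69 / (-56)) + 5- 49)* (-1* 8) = 23463 / 238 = 98.58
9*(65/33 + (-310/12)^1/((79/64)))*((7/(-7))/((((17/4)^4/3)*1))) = 113875200/72579749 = 1.57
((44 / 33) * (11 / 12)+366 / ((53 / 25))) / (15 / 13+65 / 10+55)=2156258 / 777033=2.77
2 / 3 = 0.67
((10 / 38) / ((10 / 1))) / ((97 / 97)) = 1 / 38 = 0.03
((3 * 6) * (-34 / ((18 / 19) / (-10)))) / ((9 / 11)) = 71060 / 9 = 7895.56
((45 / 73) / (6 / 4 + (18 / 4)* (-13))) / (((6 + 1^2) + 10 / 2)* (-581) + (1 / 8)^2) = 960 / 618889109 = 0.00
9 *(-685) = -6165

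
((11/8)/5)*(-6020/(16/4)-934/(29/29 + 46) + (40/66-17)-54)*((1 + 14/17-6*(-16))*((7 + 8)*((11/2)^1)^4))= -30121595860807/51136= -589048730.07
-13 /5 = -2.60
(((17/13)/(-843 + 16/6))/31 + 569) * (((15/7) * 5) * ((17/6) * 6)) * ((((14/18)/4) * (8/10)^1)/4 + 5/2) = 5613907523780/21335223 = 263128.61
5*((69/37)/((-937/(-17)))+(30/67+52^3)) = 1633043075225/2322823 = 703042.41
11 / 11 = 1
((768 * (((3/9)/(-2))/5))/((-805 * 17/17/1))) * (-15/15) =-128/4025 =-0.03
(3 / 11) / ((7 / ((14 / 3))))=2 / 11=0.18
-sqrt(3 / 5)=-sqrt(15) / 5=-0.77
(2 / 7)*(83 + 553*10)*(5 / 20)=5613 / 14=400.93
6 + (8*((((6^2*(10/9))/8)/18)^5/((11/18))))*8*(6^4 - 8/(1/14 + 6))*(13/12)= 916224326/3680721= 248.93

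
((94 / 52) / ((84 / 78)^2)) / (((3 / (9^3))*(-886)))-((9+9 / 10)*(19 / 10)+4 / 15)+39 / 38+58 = 19560290339 / 494919600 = 39.52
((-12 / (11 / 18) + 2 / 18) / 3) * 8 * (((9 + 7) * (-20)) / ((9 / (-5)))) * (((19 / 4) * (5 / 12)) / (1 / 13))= -1909804000 / 8019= -238159.87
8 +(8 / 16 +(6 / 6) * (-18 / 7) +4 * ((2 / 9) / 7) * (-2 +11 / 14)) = 5093 / 882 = 5.77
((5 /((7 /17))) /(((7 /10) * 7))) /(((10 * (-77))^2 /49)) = 17 /83006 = 0.00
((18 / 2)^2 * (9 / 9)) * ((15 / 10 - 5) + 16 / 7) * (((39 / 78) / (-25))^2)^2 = -1377 / 87500000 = -0.00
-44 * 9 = -396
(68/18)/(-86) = -17/387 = -0.04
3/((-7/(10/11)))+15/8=915/616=1.49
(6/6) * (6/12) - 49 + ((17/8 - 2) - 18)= -531/8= -66.38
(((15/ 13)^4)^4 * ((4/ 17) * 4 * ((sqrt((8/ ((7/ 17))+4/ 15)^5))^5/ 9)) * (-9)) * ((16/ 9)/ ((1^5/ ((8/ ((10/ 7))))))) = -939718179702834942735729420327846342662553600 * sqrt(54285)/ 156573780732339425361146755697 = -1398358450869824179.40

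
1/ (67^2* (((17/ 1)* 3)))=1/ 228939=0.00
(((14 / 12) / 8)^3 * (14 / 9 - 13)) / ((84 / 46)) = -0.02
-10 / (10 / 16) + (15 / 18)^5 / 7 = -867787 / 54432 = -15.94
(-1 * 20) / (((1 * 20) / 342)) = -342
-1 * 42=-42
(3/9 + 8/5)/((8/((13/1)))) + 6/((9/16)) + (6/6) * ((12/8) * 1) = 1837/120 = 15.31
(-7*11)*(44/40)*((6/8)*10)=-635.25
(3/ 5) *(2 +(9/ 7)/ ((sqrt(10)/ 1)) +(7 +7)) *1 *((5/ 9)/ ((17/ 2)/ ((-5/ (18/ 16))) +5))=24 *sqrt(10)/ 1729 +1280/ 741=1.77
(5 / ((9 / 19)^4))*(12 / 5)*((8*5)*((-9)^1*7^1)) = -145959520 / 243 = -600656.46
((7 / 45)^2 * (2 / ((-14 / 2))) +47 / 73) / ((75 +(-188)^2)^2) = 94153 / 185447284554825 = 0.00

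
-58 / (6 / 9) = -87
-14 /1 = -14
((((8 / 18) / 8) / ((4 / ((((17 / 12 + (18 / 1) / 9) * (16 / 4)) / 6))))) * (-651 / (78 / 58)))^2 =66570708169 / 283855104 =234.52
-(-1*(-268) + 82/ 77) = -20718/ 77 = -269.06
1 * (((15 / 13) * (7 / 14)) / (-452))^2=225 / 138109504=0.00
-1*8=-8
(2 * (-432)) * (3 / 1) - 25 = -2617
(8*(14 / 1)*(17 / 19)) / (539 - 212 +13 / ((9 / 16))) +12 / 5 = 804108 / 299345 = 2.69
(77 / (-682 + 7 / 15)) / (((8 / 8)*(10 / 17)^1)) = -3927 / 20446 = -0.19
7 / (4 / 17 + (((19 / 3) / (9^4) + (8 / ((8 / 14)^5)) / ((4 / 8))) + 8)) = 149905728 / 5800187429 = 0.03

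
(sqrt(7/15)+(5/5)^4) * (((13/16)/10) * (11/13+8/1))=23 * sqrt(105)/480+23/32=1.21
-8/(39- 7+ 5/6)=-48/197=-0.24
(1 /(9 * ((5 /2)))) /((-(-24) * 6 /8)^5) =0.00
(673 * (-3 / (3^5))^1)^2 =452929 / 6561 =69.03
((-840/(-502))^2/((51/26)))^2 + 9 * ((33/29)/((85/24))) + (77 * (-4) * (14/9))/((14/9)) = -50408616241049564/166326225071905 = -303.07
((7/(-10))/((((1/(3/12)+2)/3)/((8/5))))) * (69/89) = -966/2225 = -0.43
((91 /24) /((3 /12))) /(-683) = -91 /4098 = -0.02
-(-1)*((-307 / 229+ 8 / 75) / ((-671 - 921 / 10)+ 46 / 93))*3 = 3941898 / 812060335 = 0.00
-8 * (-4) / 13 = 32 / 13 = 2.46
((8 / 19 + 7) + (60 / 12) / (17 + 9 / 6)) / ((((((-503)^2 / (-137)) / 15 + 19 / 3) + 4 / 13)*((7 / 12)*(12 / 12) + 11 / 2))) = -288896010 / 26614905823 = -0.01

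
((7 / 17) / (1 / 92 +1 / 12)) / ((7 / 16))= 2208 / 221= 9.99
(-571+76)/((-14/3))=1485/14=106.07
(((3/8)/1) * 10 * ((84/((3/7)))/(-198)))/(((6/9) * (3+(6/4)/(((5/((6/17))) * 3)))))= -20825/11352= -1.83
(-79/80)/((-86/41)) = 3239/6880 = 0.47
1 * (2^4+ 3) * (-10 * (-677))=128630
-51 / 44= -1.16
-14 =-14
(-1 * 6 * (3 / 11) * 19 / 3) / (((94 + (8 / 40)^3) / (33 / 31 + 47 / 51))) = -14915000 / 68120547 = -0.22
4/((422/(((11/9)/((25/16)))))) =352/47475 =0.01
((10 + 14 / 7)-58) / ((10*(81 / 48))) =-368 / 135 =-2.73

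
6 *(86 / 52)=129 / 13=9.92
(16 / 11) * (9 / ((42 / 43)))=13.40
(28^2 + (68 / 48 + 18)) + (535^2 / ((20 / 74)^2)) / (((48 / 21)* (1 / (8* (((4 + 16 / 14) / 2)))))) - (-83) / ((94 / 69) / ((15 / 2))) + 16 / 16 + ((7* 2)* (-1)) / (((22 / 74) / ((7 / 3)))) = 218796056857 / 6204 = 35266933.73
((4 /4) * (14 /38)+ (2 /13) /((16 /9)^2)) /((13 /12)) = 39561 /102752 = 0.39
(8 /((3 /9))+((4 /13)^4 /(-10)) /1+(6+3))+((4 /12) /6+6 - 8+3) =87537161 /2570490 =34.05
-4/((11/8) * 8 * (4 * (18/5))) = -5/198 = -0.03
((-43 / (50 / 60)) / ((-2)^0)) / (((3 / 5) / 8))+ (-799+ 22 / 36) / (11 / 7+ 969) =-84237493 / 122292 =-688.82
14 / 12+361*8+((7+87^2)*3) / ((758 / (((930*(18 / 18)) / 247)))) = 1686192475 / 561678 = 3002.06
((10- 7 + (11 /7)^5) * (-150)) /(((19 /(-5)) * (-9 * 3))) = -52868000 /2873997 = -18.40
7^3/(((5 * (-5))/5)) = -343/5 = -68.60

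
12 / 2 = 6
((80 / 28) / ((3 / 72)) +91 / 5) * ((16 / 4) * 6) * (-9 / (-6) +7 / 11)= 1712868 / 385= 4449.01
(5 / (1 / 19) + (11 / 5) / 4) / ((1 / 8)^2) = 30576 / 5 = 6115.20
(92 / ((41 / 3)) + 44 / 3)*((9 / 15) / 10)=1316 / 1025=1.28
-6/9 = -2/3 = -0.67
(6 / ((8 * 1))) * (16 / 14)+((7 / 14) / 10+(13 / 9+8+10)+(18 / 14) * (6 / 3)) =28883 / 1260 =22.92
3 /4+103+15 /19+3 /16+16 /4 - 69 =12077 /304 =39.73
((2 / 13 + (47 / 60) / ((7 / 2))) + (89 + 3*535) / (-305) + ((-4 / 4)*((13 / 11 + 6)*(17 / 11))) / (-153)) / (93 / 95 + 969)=-5862121091 / 1114076507544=-0.01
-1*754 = -754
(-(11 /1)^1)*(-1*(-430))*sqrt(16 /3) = -18920*sqrt(3) /3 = -10923.47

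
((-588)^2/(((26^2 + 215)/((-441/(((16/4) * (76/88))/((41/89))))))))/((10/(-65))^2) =-1630379842/1691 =-964151.30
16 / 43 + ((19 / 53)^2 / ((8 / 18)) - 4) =-3.34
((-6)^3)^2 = 46656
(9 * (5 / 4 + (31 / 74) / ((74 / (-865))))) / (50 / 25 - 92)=1997 / 5476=0.36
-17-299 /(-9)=146 /9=16.22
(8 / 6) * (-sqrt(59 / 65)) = -4 * sqrt(3835) / 195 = -1.27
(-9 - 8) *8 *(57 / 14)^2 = -110466 / 49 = -2254.41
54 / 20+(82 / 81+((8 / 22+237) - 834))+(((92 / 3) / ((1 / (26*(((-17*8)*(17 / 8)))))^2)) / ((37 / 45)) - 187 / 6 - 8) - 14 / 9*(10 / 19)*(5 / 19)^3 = 45235922326054719472 / 21481462035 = 2105812083.57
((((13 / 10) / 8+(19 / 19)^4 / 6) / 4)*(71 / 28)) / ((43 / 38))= 106571 / 577920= 0.18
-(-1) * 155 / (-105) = -31 / 21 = -1.48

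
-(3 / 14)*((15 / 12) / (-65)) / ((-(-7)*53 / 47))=141 / 270088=0.00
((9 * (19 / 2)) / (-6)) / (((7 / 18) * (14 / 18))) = -4617 / 98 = -47.11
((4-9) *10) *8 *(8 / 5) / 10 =-64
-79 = -79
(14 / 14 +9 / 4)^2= 169 / 16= 10.56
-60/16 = -15/4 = -3.75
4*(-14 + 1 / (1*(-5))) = -284 / 5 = -56.80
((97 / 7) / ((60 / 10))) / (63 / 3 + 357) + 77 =1222549 / 15876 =77.01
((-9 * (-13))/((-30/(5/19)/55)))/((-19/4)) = 4290/361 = 11.88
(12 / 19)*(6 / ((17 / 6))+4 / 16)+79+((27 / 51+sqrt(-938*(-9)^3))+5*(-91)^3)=-1216990994 / 323+27*sqrt(938)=-3766947.05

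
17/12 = 1.42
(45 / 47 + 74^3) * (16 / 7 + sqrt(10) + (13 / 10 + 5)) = 19045573 * sqrt(10) / 47 + 11446389373 / 3290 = 4760579.54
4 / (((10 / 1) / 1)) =2 / 5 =0.40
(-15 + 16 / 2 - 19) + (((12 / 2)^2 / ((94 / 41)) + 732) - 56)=31288 / 47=665.70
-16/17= -0.94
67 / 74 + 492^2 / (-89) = -17906773 / 6586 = -2718.91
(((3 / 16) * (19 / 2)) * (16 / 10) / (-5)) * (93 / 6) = -8.84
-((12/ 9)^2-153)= 1361/ 9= 151.22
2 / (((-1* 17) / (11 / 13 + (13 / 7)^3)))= -3804 / 4459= -0.85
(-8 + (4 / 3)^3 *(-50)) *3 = -3416 / 9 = -379.56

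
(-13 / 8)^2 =169 / 64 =2.64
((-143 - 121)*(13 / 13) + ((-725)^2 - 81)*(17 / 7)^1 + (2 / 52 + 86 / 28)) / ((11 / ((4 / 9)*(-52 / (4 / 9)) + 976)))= 1393457796 / 13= 107189061.23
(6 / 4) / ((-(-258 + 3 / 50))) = 25 / 4299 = 0.01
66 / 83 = 0.80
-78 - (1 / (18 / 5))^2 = -25297 / 324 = -78.08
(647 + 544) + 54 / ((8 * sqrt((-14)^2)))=1191.48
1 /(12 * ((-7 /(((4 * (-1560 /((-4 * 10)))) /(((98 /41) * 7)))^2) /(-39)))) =33238413 /823543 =40.36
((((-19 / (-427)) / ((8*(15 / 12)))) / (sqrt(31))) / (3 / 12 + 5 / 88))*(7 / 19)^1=44*sqrt(31) / 255285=0.00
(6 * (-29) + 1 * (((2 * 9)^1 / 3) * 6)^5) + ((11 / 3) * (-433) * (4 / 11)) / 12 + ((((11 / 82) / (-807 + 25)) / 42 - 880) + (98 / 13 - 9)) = 60465072.43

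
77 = 77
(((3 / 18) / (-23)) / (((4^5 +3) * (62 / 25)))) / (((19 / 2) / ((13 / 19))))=-25 / 122004282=-0.00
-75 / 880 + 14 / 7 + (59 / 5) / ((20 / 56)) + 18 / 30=156441 / 4400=35.55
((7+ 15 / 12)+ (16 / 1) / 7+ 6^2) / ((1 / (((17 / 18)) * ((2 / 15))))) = 22151 / 3780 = 5.86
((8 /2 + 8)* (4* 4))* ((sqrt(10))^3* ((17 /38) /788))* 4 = 16320* sqrt(10) /3743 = 13.79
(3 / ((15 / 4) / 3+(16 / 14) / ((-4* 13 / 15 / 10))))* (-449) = 490308 / 745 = 658.13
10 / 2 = 5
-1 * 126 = -126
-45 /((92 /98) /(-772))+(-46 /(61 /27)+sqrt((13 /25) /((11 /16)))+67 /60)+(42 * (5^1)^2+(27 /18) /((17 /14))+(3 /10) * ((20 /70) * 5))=4 * sqrt(143) /55+381043343719 /10017420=38038.94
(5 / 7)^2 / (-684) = -25 / 33516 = -0.00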